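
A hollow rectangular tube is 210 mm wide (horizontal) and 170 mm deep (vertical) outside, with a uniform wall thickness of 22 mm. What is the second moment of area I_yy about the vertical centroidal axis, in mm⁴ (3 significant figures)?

I_yy ≈ 8.32 × 10⁷ mm⁴

Split into non-overlapping primitives; take the origin at the lower-left of the bounding box.
Outer rectangle: 210 × 170, A = 35 700 mm², x = 105 mm, Ī = 131 197 500 mm⁴.
Inner void (subtracted): 166 × 126, A = 20 916 mm², x = 105 mm, Ī = 48 030 108 mm⁴.
By symmetry the centroid is at mid-width, x̄ = 105 mm.
All pieces are centred on the vertical centroidal axis, so I = ΣĪ (holes subtracted) = 83 167 392 mm⁴.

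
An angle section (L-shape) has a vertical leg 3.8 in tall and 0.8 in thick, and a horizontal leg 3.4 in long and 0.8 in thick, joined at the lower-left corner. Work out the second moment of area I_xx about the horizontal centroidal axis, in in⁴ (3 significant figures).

Decompose the section into non-overlapping parts with the origin at the bottom-left of its bounding rectangle.
Vertical leg: 0.8 × 3.8, A = 3.04 in², y = 1.9 in, Ī = 3.6581 in⁴.
Horizontal leg (remainder): 2.6 × 0.8, A = 2.08 in², y = 0.4 in, Ī = 0.11093 in⁴.
Centroid: ȳ = ΣA·y / ΣA = 1.2906 in.
Transfer each piece to the horizontal centroidal axis using Ī + A·d² with d = y − 1.2906:
  vertical leg: d = 0.60938 in → contributes +4.787 in⁴
  horizontal leg (remainder): d = -0.89063 in → contributes +1.7608 in⁴
Total I = 6.5478 in⁴.

I_xx ≈ 6.55 in⁴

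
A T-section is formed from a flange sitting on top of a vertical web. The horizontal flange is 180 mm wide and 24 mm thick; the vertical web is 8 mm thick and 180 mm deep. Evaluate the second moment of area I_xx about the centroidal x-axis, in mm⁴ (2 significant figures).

I_xx ≈ 1.5 × 10⁷ mm⁴

Treat the section as a set of non-overlapping primitives; coordinates are from the bounding-box lower-left.
Flange: 180 × 24, A = 4 320 mm², y = 192 mm, Ī = 207 360 mm⁴.
Web: 8 × 180, A = 1 440 mm², y = 90 mm, Ī = 3 888 000 mm⁴.
Centroid: ȳ = ΣA·y / ΣA = 166.5 mm.
Transfer each piece to the centroidal x-axis using Ī + A·d² with d = y − 166.5:
  flange: d = 25.5 mm → contributes +3 016 440 mm⁴
  web: d = -76.5 mm → contributes +12 315 240 mm⁴
Total I = 15 331 680 mm⁴.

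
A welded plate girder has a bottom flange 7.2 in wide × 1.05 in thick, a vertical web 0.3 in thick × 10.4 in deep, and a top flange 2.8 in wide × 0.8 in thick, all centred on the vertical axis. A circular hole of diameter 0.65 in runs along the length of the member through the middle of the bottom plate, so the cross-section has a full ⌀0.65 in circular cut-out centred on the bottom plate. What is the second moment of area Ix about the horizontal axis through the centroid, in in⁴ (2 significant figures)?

Ix ≈ 270 in⁴

Split into non-overlapping primitives; take the origin at the lower-left of the bounding box.
Bottom plate: 7.2 × 1.05, A = 7.56 in², y = 0.525 in, Ī = 0.6946 in⁴.
Web plate: 0.3 × 10.4, A = 3.12 in², y = 6.25 in, Ī = 28.12 in⁴.
Top plate: 2.8 × 0.8, A = 2.24 in², y = 11.85 in, Ī = 0.1195 in⁴.
Hole (subtracted): ⌀0.65, A = 0.3318 in², y = 0.525 in, Ī = 0.008762 in⁴.
Centroid: ȳ = ΣA·y / ΣA = 3.959 in.
Transfer each piece to the horizontal axis through the centroid using Ī + A·d² with d = y − 3.959:
  bottom plate: d = -3.434 in → contributes +89.85 in⁴
  web plate: d = 2.291 in → contributes +44.49 in⁴
  top plate: d = 7.891 in → contributes +139.6 in⁴
  hole: d = -3.434 in → contributes −3.922 in⁴
Total I = 270 in⁴.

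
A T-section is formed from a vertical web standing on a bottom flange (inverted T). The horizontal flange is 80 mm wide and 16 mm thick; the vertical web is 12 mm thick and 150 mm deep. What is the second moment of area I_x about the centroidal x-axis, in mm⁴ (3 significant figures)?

Decompose the section into non-overlapping parts with the origin at the bottom-left of its bounding rectangle.
Flange: 80 × 16, A = 1 280 mm², y = 8 mm, Ī = 27 307 mm⁴.
Web: 12 × 150, A = 1 800 mm², y = 91 mm, Ī = 3 375 000 mm⁴.
Centroid: ȳ = ΣA·y / ΣA = 56.506 mm.
Transfer each piece to the centroidal x-axis using Ī + A·d² with d = y − 56.506:
  flange: d = -48.506 mm → contributes +3 038 993 mm⁴
  web: d = 34.494 mm → contributes +5 516 644 mm⁴
Total I = 8 555 637 mm⁴.

I_x ≈ 8.56 × 10⁶ mm⁴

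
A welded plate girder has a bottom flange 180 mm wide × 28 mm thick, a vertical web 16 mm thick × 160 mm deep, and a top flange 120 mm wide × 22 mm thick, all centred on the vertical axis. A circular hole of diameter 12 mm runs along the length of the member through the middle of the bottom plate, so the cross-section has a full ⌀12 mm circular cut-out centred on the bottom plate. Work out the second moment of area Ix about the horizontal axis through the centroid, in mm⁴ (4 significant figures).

Break the section into simple shapes (no overlaps), measuring from the bottom-left corner of the bounding box.
Bottom plate: 180 × 28, A = 5 040 mm², y = 14 mm, Ī = 329 280 mm⁴.
Web plate: 16 × 160, A = 2 560 mm², y = 108 mm, Ī = 5 461 333 mm⁴.
Top plate: 120 × 22, A = 2 640 mm², y = 199 mm, Ī = 106 480 mm⁴.
Hole (subtracted): ⌀12, A = 113.097 mm², y = 14 mm, Ī = 1017.88 mm⁴.
Centroid: ȳ = ΣA·y / ΣA = 85.9904 mm.
Transfer each piece to the horizontal axis through the centroid using Ī + A·d² with d = y − 85.9904:
  bottom plate: d = -71.9904 mm → contributes +26 449 689 mm⁴
  web plate: d = 22.0096 mm → contributes +6 701 452 mm⁴
  top plate: d = 113.01 mm → contributes +33 822 355 mm⁴
  hole: d = -71.9904 mm → contributes −587 158 mm⁴
Total I = 66 386 338 mm⁴.

Ix ≈ 6.639 × 10⁷ mm⁴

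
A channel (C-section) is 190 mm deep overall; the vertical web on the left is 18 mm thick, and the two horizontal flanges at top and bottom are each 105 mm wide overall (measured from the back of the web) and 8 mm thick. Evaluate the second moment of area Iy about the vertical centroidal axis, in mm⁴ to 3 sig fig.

Iy ≈ 3.70 × 10⁶ mm⁴

Decompose the section into non-overlapping parts with the origin at the bottom-left of its bounding rectangle.
Web: 18 × 190, A = 3 420 mm², x = 9 mm, Ī = 92 340 mm⁴.
Top flange (beyond web): 87 × 8, A = 696 mm², x = 61.5 mm, Ī = 439 002 mm⁴.
Bottom flange (beyond web): 87 × 8, A = 696 mm², x = 61.5 mm, Ī = 439 002 mm⁴.
Centroid: x̄ = ΣA·x / ΣA = 24.187 mm.
Transfer each piece to the vertical centroidal axis using Ī + A·d² with d = x − 24.187:
  web: d = -15.187 mm → contributes +881 149 mm⁴
  top flange (beyond web): d = 37.313 mm → contributes +1 408 013 mm⁴
  bottom flange (beyond web): d = 37.313 mm → contributes +1 408 013 mm⁴
Total I = 3 697 176 mm⁴.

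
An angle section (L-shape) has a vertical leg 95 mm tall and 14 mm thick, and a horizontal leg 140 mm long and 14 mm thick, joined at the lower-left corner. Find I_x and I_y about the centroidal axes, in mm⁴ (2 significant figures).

I_x ≈ 2.3 × 10⁶ mm⁴, I_y ≈ 6.1 × 10⁶ mm⁴

Decompose the section into non-overlapping parts with the origin at the bottom-left of its bounding rectangle.
Vertical leg: 14 × 95, A = 1 330 mm², y = 47.5 mm, Ī = 1 000 271 mm⁴.
Horizontal leg (remainder): 126 × 14, A = 1 764 mm², y = 7 mm, Ī = 28 812 mm⁴.
Centroid: ȳ = ΣA·y / ΣA = 24.41 mm.
Transfer each piece to the centroidal x-axis using Ī + A·d² with d = y − 24.41:
  vertical leg: d = 23.09 mm → contributes +1 709 388 mm⁴
  horizontal leg (remainder): d = -17.41 mm → contributes +563 464 mm⁴
Total I = 2 272 852 mm⁴.
For the y-axis: x̄ = 46.91 mm.
Repeating about the centroidal y-axis gives I_y = 6 071 070 mm⁴.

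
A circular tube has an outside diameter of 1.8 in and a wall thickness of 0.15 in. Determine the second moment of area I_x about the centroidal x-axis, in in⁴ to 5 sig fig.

I_x ≈ 0.26679 in⁴

Decompose the section into non-overlapping parts with the origin at the bottom-left of its bounding rectangle.
Outer circle: ⌀1.8, A = 2.54469 in², y = 0.9 in, Ī = 0.5152997 in⁴.
Bore (subtracted): ⌀1.5, A = 1.767146 in², y = 0.9 in, Ī = 0.2485049 in⁴.
By symmetry the centroid is at mid-height, ȳ = 0.9 in.
All pieces are centred on the centroidal x-axis, so I = ΣĪ (holes subtracted) = 0.2667948 in⁴.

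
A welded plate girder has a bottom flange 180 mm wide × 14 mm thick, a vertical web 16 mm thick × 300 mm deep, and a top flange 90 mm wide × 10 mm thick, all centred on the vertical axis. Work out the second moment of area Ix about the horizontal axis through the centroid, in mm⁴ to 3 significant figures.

Treat the section as a set of non-overlapping primitives; coordinates are from the bounding-box lower-left.
Bottom plate: 180 × 14, A = 2 520 mm², y = 7 mm, Ī = 41 160 mm⁴.
Web plate: 16 × 300, A = 4 800 mm², y = 164 mm, Ī = 36 000 000 mm⁴.
Top plate: 90 × 10, A = 900 mm², y = 319 mm, Ī = 7 500 mm⁴.
Centroid: ȳ = ΣA·y / ΣA = 132.84 mm.
Transfer each piece to the horizontal axis through the centroid using Ī + A·d² with d = y − 132.84:
  bottom plate: d = -125.84 mm → contributes +39 946 768 mm⁴
  web plate: d = 31.161 mm → contributes +40 660 714 mm⁴
  top plate: d = 186.16 mm → contributes +31 197 687 mm⁴
Total I = 111 805 168 mm⁴.

Ix ≈ 1.12 × 10⁸ mm⁴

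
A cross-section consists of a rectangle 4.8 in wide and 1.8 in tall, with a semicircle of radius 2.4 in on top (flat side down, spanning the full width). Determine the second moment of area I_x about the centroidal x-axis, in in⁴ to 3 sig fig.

I_x ≈ 22.2 in⁴

Split into non-overlapping primitives; take the origin at the lower-left of the bounding box.
Rectangular body: 4.8 × 1.8, A = 8.64 in², y = 0.9 in, Ī = 2.3328 in⁴.
Semicircular cap: semicircle r = 2.4, A = 9.0478 in², y = 2.8186 in, Ī = 3.6415 in⁴.
Centroid: ȳ = ΣA·y / ΣA = 1.8814 in.
Transfer each piece to the centroidal x-axis using Ī + A·d² with d = y − 1.8814:
  rectangular body: d = -0.98141 in → contributes +10.655 in⁴
  semicircular cap: d = 0.93718 in → contributes +11.588 in⁴
Total I = 22.243 in⁴.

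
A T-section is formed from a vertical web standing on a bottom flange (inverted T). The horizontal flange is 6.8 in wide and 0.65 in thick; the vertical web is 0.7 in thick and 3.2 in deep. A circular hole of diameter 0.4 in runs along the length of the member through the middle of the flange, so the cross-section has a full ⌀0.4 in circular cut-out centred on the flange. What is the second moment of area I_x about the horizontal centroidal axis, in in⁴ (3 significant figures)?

I_x ≈ 7.52 in⁴

Decompose the section into non-overlapping parts with the origin at the bottom-left of its bounding rectangle.
Flange: 6.8 × 0.65, A = 4.42 in², y = 0.325 in, Ī = 0.15562 in⁴.
Web: 0.7 × 3.2, A = 2.24 in², y = 2.25 in, Ī = 1.9115 in⁴.
Hole (subtracted): ⌀0.4, A = 0.12566 in², y = 0.325 in, Ī = 0.0012566 in⁴.
Centroid: ȳ = ΣA·y / ΣA = 0.9849 in.
Transfer each piece to the horizontal centroidal axis using Ī + A·d² with d = y − 0.9849:
  flange: d = -0.6599 in → contributes +2.0804 in⁴
  web: d = 1.2651 in → contributes +5.4965 in⁴
  hole: d = -0.6599 in → contributes −0.055979 in⁴
Total I = 7.5209 in⁴.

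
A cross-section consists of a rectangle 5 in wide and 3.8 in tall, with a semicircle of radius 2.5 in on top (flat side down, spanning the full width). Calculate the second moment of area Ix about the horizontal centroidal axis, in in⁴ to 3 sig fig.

Treat the section as a set of non-overlapping primitives; coordinates are from the bounding-box lower-left.
Rectangular body: 5 × 3.8, A = 19 in², y = 1.9 in, Ī = 22.863 in⁴.
Semicircular cap: semicircle r = 2.5, A = 9.8175 in², y = 4.861 in, Ī = 4.2874 in⁴.
Centroid: ȳ = ΣA·y / ΣA = 2.9088 in.
Transfer each piece to the horizontal centroidal axis using Ī + A·d² with d = y − 2.9088:
  rectangular body: d = -1.0088 in → contributes +42.198 in⁴
  semicircular cap: d = 1.9523 in → contributes +41.705 in⁴
Total I = 83.903 in⁴.

Ix ≈ 83.9 in⁴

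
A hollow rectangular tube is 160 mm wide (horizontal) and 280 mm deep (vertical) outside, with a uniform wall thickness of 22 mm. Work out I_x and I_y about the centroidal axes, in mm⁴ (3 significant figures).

Split into non-overlapping primitives; take the origin at the lower-left of the bounding box.
Outer rectangle: 160 × 280, A = 44 800 mm², y = 140 mm, Ī = 292 693 333 mm⁴.
Inner void (subtracted): 116 × 236, A = 27 376 mm², y = 140 mm, Ī = 127 061 141 mm⁴.
By symmetry the centroid is at mid-height, ȳ = 140 mm.
All pieces are centred on the centroidal x-axis, so I = ΣĪ (holes subtracted) = 165 632 192 mm⁴.
Repeating about the centroidal y-axis gives I_y = 64 875 712 mm⁴.

I_x ≈ 1.66 × 10⁸ mm⁴, I_y ≈ 6.49 × 10⁷ mm⁴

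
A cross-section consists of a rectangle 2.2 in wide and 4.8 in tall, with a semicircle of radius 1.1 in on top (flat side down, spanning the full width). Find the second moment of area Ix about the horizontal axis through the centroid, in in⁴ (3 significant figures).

Ix ≈ 33.7 in⁴

Decompose the section into non-overlapping parts with the origin at the bottom-left of its bounding rectangle.
Rectangular body: 2.2 × 4.8, A = 10.56 in², y = 2.4 in, Ī = 20.275 in⁴.
Semicircular cap: semicircle r = 1.1, A = 1.9007 in², y = 5.2669 in, Ī = 0.1607 in⁴.
Centroid: ȳ = ΣA·y / ΣA = 2.8373 in.
Transfer each piece to the horizontal axis through the centroid using Ī + A·d² with d = y − 2.8373:
  rectangular body: d = -0.43729 in → contributes +22.295 in⁴
  semicircular cap: d = 2.4296 in → contributes +11.38 in⁴
Total I = 33.674 in⁴.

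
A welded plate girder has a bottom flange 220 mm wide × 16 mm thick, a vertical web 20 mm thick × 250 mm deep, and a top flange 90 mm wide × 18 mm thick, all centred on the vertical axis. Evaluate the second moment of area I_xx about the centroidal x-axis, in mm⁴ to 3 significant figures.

Break the section into simple shapes (no overlaps), measuring from the bottom-left corner of the bounding box.
Bottom plate: 220 × 16, A = 3 520 mm², y = 8 mm, Ī = 75 093 mm⁴.
Web plate: 20 × 250, A = 5 000 mm², y = 141 mm, Ī = 26 041 667 mm⁴.
Top plate: 90 × 18, A = 1 620 mm², y = 275 mm, Ī = 43 740 mm⁴.
Centroid: ȳ = ΣA·y / ΣA = 116.24 mm.
Transfer each piece to the centroidal x-axis using Ī + A·d² with d = y − 116.24:
  bottom plate: d = -108.24 mm → contributes +41 314 031 mm⁴
  web plate: d = 24.761 mm → contributes +29 107 287 mm⁴
  top plate: d = 158.76 mm → contributes +40 876 105 mm⁴
Total I = 111 297 422 mm⁴.

I_xx ≈ 1.11 × 10⁸ mm⁴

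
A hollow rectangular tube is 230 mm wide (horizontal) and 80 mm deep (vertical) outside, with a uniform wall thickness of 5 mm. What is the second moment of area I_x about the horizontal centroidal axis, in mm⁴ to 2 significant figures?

Split into non-overlapping primitives; take the origin at the lower-left of the bounding box.
Outer rectangle: 230 × 80, A = 18 400 mm², y = 40 mm, Ī = 9 813 333 mm⁴.
Inner void (subtracted): 220 × 70, A = 15 400 mm², y = 40 mm, Ī = 6 288 333 mm⁴.
By symmetry the centroid is at mid-height, ȳ = 40 mm.
All pieces are centred on the horizontal centroidal axis, so I = ΣĪ (holes subtracted) = 3 525 000 mm⁴.

I_x ≈ 3.5 × 10⁶ mm⁴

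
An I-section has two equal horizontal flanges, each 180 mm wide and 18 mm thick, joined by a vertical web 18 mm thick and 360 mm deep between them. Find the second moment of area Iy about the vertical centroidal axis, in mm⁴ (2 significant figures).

Split into non-overlapping primitives; take the origin at the lower-left of the bounding box.
Bottom flange: 180 × 18, A = 3 240 mm², x = 90 mm, Ī = 8 748 000 mm⁴.
Web: 18 × 360, A = 6 480 mm², x = 90 mm, Ī = 174 960 mm⁴.
Top flange: 180 × 18, A = 3 240 mm², x = 90 mm, Ī = 8 748 000 mm⁴.
By symmetry the centroid is at mid-width, x̄ = 90 mm.
All pieces are centred on the vertical centroidal axis, so I = ΣĪ = 17 670 960 mm⁴.

Iy ≈ 1.8 × 10⁷ mm⁴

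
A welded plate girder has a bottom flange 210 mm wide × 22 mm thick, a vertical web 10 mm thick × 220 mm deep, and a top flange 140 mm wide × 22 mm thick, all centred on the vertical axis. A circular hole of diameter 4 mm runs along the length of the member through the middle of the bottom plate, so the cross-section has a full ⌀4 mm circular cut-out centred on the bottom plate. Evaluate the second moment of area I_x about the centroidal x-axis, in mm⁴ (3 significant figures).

I_x ≈ 1.18 × 10⁸ mm⁴

Treat the section as a set of non-overlapping primitives; coordinates are from the bounding-box lower-left.
Bottom plate: 210 × 22, A = 4 620 mm², y = 11 mm, Ī = 186 340 mm⁴.
Web plate: 10 × 220, A = 2 200 mm², y = 132 mm, Ī = 8 873 333 mm⁴.
Top plate: 140 × 22, A = 3 080 mm², y = 253 mm, Ī = 124 227 mm⁴.
Hole (subtracted): ⌀4, A = 12.566 mm², y = 11 mm, Ī = 12.566 mm⁴.
Centroid: ȳ = ΣA·y / ΣA = 113.31 mm.
Transfer each piece to the centroidal x-axis using Ī + A·d² with d = y − 113.31:
  bottom plate: d = -102.31 mm → contributes +48 543 202 mm⁴
  web plate: d = 18.692 mm → contributes +9 642 023 mm⁴
  top plate: d = 139.69 mm → contributes +60 227 209 mm⁴
  hole: d = -102.31 mm → contributes −131 543 mm⁴
Total I = 118 280 891 mm⁴.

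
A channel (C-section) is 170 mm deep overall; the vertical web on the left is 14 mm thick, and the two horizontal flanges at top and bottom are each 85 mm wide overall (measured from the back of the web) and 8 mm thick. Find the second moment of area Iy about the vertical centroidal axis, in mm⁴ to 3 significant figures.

Iy ≈ 1.91 × 10⁶ mm⁴

Decompose the section into non-overlapping parts with the origin at the bottom-left of its bounding rectangle.
Web: 14 × 170, A = 2 380 mm², x = 7 mm, Ī = 38 873 mm⁴.
Top flange (beyond web): 71 × 8, A = 568 mm², x = 49.5 mm, Ī = 238 607 mm⁴.
Bottom flange (beyond web): 71 × 8, A = 568 mm², x = 49.5 mm, Ī = 238 607 mm⁴.
Centroid: x̄ = ΣA·x / ΣA = 20.732 mm.
Transfer each piece to the vertical centroidal axis using Ī + A·d² with d = x − 20.732:
  web: d = -13.732 mm → contributes +487 633 mm⁴
  top flange (beyond web): d = 28.768 mm → contributes +708 699 mm⁴
  bottom flange (beyond web): d = 28.768 mm → contributes +708 699 mm⁴
Total I = 1 905 031 mm⁴.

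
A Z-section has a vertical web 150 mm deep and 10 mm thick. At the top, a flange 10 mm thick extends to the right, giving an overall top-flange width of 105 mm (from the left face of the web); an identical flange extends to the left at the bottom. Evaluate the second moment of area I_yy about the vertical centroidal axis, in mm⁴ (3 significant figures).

Decompose the section into non-overlapping parts with the origin at the bottom-left of its bounding rectangle.
Web: 10 × 150, A = 1 500 mm², x = 100 mm, Ī = 12 500 mm⁴.
Top flange (beyond web): 95 × 10, A = 950 mm², x = 152.5 mm, Ī = 714 479 mm⁴.
Bottom flange (beyond web): 95 × 10, A = 950 mm², x = 47.5 mm, Ī = 714 479 mm⁴.
Centroid: x̄ = ΣA·x / ΣA = 100 mm.
Transfer each piece to the vertical centroidal axis using Ī + A·d² with d = x − 100:
  web: d = 0 mm → contributes +12 500 mm⁴
  top flange (beyond web): d = 52.5 mm → contributes +3 332 917 mm⁴
  bottom flange (beyond web): d = -52.5 mm → contributes +3 332 917 mm⁴
Total I = 6 678 333 mm⁴.

I_yy ≈ 6.68 × 10⁶ mm⁴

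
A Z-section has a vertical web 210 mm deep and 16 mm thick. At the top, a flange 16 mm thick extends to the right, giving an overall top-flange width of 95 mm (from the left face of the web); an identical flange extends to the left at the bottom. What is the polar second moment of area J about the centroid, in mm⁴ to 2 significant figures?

J ≈ 4.3 × 10⁷ mm⁴

Treat the section as a set of non-overlapping primitives; coordinates are from the bounding-box lower-left.
Web: 16 × 210, A = 3 360 mm², y = 105 mm, Ī = 12 348 000 mm⁴.
Top flange (beyond web): 79 × 16, A = 1 264 mm², y = 202 mm, Ī = 26 965 mm⁴.
Bottom flange (beyond web): 79 × 16, A = 1 264 mm², y = 8 mm, Ī = 26 965 mm⁴.
Centroid: ȳ = ΣA·y / ΣA = 105 mm.
Transfer each piece to the centroidal x-axis using Ī + A·d² with d = y − 105:
  web: d = 0 mm → contributes +12 348 000 mm⁴
  top flange (beyond web): d = 97 mm → contributes +11 919 941 mm⁴
  bottom flange (beyond web): d = -97 mm → contributes +11 919 941 mm⁴
Total I = 36 187 883 mm⁴.
For the y-axis: x̄ = 87 mm.
Repeating about the centroidal y-axis gives I_y = 7 090 251 mm⁴.
Polar second moment: J = I_x + I_y = 43 278 133 mm⁴.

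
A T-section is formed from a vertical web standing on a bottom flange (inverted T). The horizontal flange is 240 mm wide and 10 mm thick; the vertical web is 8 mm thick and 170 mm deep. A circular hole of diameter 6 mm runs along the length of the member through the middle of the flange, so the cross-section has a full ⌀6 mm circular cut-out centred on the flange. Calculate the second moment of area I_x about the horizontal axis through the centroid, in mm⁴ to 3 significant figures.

I_x ≈ 1.03 × 10⁷ mm⁴

Break the section into simple shapes (no overlaps), measuring from the bottom-left corner of the bounding box.
Flange: 240 × 10, A = 2 400 mm², y = 5 mm, Ī = 20 000 mm⁴.
Web: 8 × 170, A = 1 360 mm², y = 95 mm, Ī = 3 275 333 mm⁴.
Hole (subtracted): ⌀6, A = 28.274 mm², y = 5 mm, Ī = 63.617 mm⁴.
Centroid: ȳ = ΣA·y / ΣA = 37.8 mm.
Transfer each piece to the horizontal axis through the centroid using Ī + A·d² with d = y − 37.8:
  flange: d = -32.8 mm → contributes +2 601 991 mm⁴
  web: d = 57.2 mm → contributes +7 725 061 mm⁴
  hole: d = -32.8 mm → contributes −30 482 mm⁴
Total I = 10 296 569 mm⁴.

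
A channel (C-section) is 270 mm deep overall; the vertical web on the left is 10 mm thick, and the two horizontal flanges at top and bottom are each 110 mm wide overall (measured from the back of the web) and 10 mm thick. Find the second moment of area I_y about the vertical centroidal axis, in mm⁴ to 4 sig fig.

Split into non-overlapping primitives; take the origin at the lower-left of the bounding box.
Web: 10 × 270, A = 2 700 mm², x = 5 mm, Ī = 22 500 mm⁴.
Top flange (beyond web): 100 × 10, A = 1 000 mm², x = 60 mm, Ī = 833 333 mm⁴.
Bottom flange (beyond web): 100 × 10, A = 1 000 mm², x = 60 mm, Ī = 833 333 mm⁴.
Centroid: x̄ = ΣA·x / ΣA = 28.4043 mm.
Transfer each piece to the vertical centroidal axis using Ī + A·d² with d = x − 28.4043:
  web: d = -23.4043 mm → contributes +1 501 450 mm⁴
  top flange (beyond web): d = 31.5957 mm → contributes +1 831 624 mm⁴
  bottom flange (beyond web): d = 31.5957 mm → contributes +1 831 624 mm⁴
Total I = 5 164 699 mm⁴.

I_y ≈ 5.165 × 10⁶ mm⁴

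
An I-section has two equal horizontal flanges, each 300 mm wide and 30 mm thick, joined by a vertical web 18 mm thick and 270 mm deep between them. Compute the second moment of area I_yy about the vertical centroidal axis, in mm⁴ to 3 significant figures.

Split into non-overlapping primitives; take the origin at the lower-left of the bounding box.
Bottom flange: 300 × 30, A = 9 000 mm², x = 150 mm, Ī = 67 500 000 mm⁴.
Web: 18 × 270, A = 4 860 mm², x = 150 mm, Ī = 131 220 mm⁴.
Top flange: 300 × 30, A = 9 000 mm², x = 150 mm, Ī = 67 500 000 mm⁴.
By symmetry the centroid is at mid-width, x̄ = 150 mm.
All pieces are centred on the vertical centroidal axis, so I = ΣĪ = 135 131 220 mm⁴.

I_yy ≈ 1.35 × 10⁸ mm⁴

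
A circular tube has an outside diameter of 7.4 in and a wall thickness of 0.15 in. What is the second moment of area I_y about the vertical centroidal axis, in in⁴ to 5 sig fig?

I_y ≈ 22.457 in⁴

Break the section into simple shapes (no overlaps), measuring from the bottom-left corner of the bounding box.
Outer circle: ⌀7.4, A = 43.0084 in², x = 3.7 in, Ī = 147.1963 in⁴.
Bore (subtracted): ⌀7.1, A = 39.59192 in², x = 3.7 in, Ī = 124.7393 in⁴.
By symmetry the centroid is at mid-width, x̄ = 3.7 in.
All pieces are centred on the vertical centroidal axis, so I = ΣĪ (holes subtracted) = 22.45696 in⁴.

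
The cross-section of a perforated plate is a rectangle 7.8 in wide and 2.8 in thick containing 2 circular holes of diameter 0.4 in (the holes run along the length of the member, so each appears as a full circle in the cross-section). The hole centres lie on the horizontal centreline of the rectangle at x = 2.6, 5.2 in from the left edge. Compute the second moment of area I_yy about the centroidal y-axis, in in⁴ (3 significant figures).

I_yy ≈ 110 in⁴

Treat the section as a set of non-overlapping primitives; coordinates are from the bounding-box lower-left.
Plate: 7.8 × 2.8, A = 21.84 in², x = 3.9 in, Ī = 110.73 in⁴.
Hole 1 (subtracted): ⌀0.4, A = 0.12566 in², x = 2.6 in, Ī = 0.0012566 in⁴.
Hole 2 (subtracted): ⌀0.4, A = 0.12566 in², x = 5.2 in, Ī = 0.0012566 in⁴.
By symmetry the centroid is at mid-width, x̄ = 3.9 in.
Transfer each piece to the centroidal y-axis using Ī + A·d² with d = x − 3.9:
  plate: d = 0 in → contributes +110.73 in⁴
  hole 1: d = -1.3 in → contributes −0.21363 in⁴
  hole 2: d = 1.3 in → contributes −0.21363 in⁴
Total I = 110.3 in⁴.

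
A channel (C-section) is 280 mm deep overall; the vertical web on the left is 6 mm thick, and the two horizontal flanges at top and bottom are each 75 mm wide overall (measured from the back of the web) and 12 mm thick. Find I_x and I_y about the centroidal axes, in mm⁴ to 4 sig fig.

Break the section into simple shapes (no overlaps), measuring from the bottom-left corner of the bounding box.
Web: 6 × 280, A = 1 680 mm², y = 140 mm, Ī = 10 976 000 mm⁴.
Top flange (beyond web): 69 × 12, A = 828 mm², y = 274 mm, Ī = 9 936 mm⁴.
Bottom flange (beyond web): 69 × 12, A = 828 mm², y = 6 mm, Ī = 9 936 mm⁴.
By symmetry the centroid is at mid-height, ȳ = 140 mm.
Transfer each piece to the centroidal x-axis using Ī + A·d² with d = y − 140:
  web: d = 0 mm → contributes +10 976 000 mm⁴
  top flange (beyond web): d = 134 mm → contributes +14 877 504 mm⁴
  bottom flange (beyond web): d = -134 mm → contributes +14 877 504 mm⁴
Total I = 40 731 008 mm⁴.
For the y-axis: x̄ = 21.6151 mm.
Repeating about the centroidal y-axis gives I_y = 1 834 810 mm⁴.

I_x ≈ 4.073 × 10⁷ mm⁴, I_y ≈ 1.835 × 10⁶ mm⁴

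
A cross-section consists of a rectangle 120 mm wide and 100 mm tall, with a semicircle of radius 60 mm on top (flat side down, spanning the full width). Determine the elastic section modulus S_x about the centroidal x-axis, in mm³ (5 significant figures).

S_x ≈ 3.8812 × 10⁵ mm³

Treat the section as a set of non-overlapping primitives; coordinates are from the bounding-box lower-left.
Rectangular body: 120 × 100, A = 12 000 mm², y = 50 mm, Ī = 10 000 000 mm⁴.
Semicircular cap: semicircle r = 60, A = 5654.867 mm², y = 125.4648 mm, Ī = 1 422 450 mm⁴.
Centroid: ȳ = ΣA·y / ΣA = 74.17143 mm.
Transfer each piece to the centroidal x-axis using Ī + A·d² with d = y − 74.17143:
  rectangular body: d = -24.17143 mm → contributes +17 011 095 mm⁴
  semicircular cap: d = 51.29336 mm → contributes +16 300 456 mm⁴
Total I = 33 311 551 mm⁴.
Extreme fibre distance c = 85.82857 mm; S = I/c = 388117.3 mm³.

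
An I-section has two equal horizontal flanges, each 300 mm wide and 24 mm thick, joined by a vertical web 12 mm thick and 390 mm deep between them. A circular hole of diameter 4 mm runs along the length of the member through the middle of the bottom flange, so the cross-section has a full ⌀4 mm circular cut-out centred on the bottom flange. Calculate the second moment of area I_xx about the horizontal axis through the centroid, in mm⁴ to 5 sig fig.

I_xx ≈ 6.7650 × 10⁸ mm⁴

Treat the section as a set of non-overlapping primitives; coordinates are from the bounding-box lower-left.
Bottom flange: 300 × 24, A = 7 200 mm², y = 12 mm, Ī = 345 600 mm⁴.
Web: 12 × 390, A = 4 680 mm², y = 219 mm, Ī = 59 319 000 mm⁴.
Top flange: 300 × 24, A = 7 200 mm², y = 426 mm, Ī = 345 600 mm⁴.
Hole (subtracted): ⌀4, A = 12.56637 mm², y = 12 mm, Ī = 12.56637 mm⁴.
Centroid: ȳ = ΣA·y / ΣA = 219.1364 mm.
Transfer each piece to the horizontal axis through the centroid using Ī + A·d² with d = y − 219.1364:
  bottom flange: d = -207.1364 mm → contributes +309 265 184 mm⁴
  web: d = -0.1364231 mm → contributes +59 319 087 mm⁴
  top flange: d = 206.8636 mm → contributes +308 451 884 mm⁴
  hole: d = -207.1364 mm → contributes −539 179 mm⁴
Total I = 676 496 976 mm⁴.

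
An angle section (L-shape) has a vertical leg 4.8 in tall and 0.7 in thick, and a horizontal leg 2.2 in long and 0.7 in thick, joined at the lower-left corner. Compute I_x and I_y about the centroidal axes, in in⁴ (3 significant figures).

I_x ≈ 9.86 in⁴, I_y ≈ 1.30 in⁴

Split into non-overlapping primitives; take the origin at the lower-left of the bounding box.
Vertical leg: 0.7 × 4.8, A = 3.36 in², y = 2.4 in, Ī = 6.4512 in⁴.
Horizontal leg (remainder): 1.5 × 0.7, A = 1.05 in², y = 0.35 in, Ī = 0.042875 in⁴.
Centroid: ȳ = ΣA·y / ΣA = 1.9119 in.
Transfer each piece to the centroidal x-axis using Ī + A·d² with d = y − 1.9119:
  vertical leg: d = 0.4881 in → contributes +7.2517 in⁴
  horizontal leg (remainder): d = -1.5619 in → contributes +2.6044 in⁴
Total I = 9.8561 in⁴.
For the y-axis: x̄ = 0.6119 in.
Repeating about the centroidal y-axis gives I_y = 1.3021 in⁴.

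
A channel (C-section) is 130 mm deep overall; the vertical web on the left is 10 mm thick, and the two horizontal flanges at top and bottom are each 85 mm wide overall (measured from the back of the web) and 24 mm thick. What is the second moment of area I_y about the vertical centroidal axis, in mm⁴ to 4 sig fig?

I_y ≈ 3.423 × 10⁶ mm⁴

Break the section into simple shapes (no overlaps), measuring from the bottom-left corner of the bounding box.
Web: 10 × 130, A = 1 300 mm², x = 5 mm, Ī = 10833.3 mm⁴.
Top flange (beyond web): 75 × 24, A = 1 800 mm², x = 47.5 mm, Ī = 843 750 mm⁴.
Bottom flange (beyond web): 75 × 24, A = 1 800 mm², x = 47.5 mm, Ī = 843 750 mm⁴.
Centroid: x̄ = ΣA·x / ΣA = 36.2245 mm.
Transfer each piece to the vertical centroidal axis using Ī + A·d² with d = x − 36.2245:
  web: d = -31.2245 mm → contributes +1 278 293 mm⁴
  top flange (beyond web): d = 11.2755 mm → contributes +1 072 597 mm⁴
  bottom flange (beyond web): d = 11.2755 mm → contributes +1 072 597 mm⁴
Total I = 3 423 486 mm⁴.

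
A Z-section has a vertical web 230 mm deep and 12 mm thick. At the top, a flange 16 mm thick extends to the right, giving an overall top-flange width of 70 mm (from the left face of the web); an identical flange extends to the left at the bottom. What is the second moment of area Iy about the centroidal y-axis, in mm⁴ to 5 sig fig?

Treat the section as a set of non-overlapping primitives; coordinates are from the bounding-box lower-left.
Web: 12 × 230, A = 2 760 mm², x = 64 mm, Ī = 33 120 mm⁴.
Top flange (beyond web): 58 × 16, A = 928 mm², x = 99 mm, Ī = 260149.3 mm⁴.
Bottom flange (beyond web): 58 × 16, A = 928 mm², x = 29 mm, Ī = 260149.3 mm⁴.
Centroid: x̄ = ΣA·x / ΣA = 64 mm.
Transfer each piece to the centroidal y-axis using Ī + A·d² with d = x − 64:
  web: d = 0 mm → contributes +33 120 mm⁴
  top flange (beyond web): d = 35 mm → contributes +1 396 949 mm⁴
  bottom flange (beyond web): d = -35 mm → contributes +1 396 949 mm⁴
Total I = 2 827 019 mm⁴.

Iy ≈ 2.8270 × 10⁶ mm⁴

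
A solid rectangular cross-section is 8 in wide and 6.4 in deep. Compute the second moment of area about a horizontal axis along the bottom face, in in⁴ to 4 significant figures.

I_base ≈ 699.1 in⁴

The section: 8 × 6.4, A = 51.2 in², y = 3.2 in, Ī = 174.763 in⁴.
Transfer it to a horizontal axis along the bottom face using Ī + A·d² with d = y − 0:
  the section: d = 3.2 in → contributes +699.051 in⁴
Total I = 699.051 in⁴.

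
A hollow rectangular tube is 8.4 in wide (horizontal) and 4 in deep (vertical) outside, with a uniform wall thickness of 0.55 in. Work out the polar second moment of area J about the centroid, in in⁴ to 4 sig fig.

J ≈ 133.5 in⁴

Break the section into simple shapes (no overlaps), measuring from the bottom-left corner of the bounding box.
Outer rectangle: 8.4 × 4, A = 33.6 in², y = 2 in, Ī = 44.8 in⁴.
Inner void (subtracted): 7.3 × 2.9, A = 21.17 in², y = 2 in, Ī = 14.8366 in⁴.
By symmetry the centroid is at mid-height, ȳ = 2 in.
All pieces are centred on the centroidal x-axis, so I = ΣĪ (holes subtracted) = 29.9634 in⁴.
Repeating about the centroidal y-axis gives I_y = 103.556 in⁴.
Polar second moment: J = I_x + I_y = 133.519 in⁴.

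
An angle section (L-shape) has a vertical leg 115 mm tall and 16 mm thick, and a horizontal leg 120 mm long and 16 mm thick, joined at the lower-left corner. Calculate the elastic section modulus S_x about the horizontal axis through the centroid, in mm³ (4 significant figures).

S_x ≈ 5.190 × 10⁴ mm³

Break the section into simple shapes (no overlaps), measuring from the bottom-left corner of the bounding box.
Vertical leg: 16 × 115, A = 1 840 mm², y = 57.5 mm, Ī = 2 027 833 mm⁴.
Horizontal leg (remainder): 104 × 16, A = 1 664 mm², y = 8 mm, Ī = 35498.7 mm⁴.
Centroid: ȳ = ΣA·y / ΣA = 33.9932 mm.
Transfer each piece to the horizontal axis through the centroid using Ī + A·d² with d = y − 33.9932:
  vertical leg: d = 23.5068 mm → contributes +3 044 566 mm⁴
  horizontal leg (remainder): d = -25.9932 mm → contributes +1 159 770 mm⁴
Total I = 4 204 336 mm⁴.
Extreme fibre distance c = 81.0068 mm; S = I/c = 51 901 mm³.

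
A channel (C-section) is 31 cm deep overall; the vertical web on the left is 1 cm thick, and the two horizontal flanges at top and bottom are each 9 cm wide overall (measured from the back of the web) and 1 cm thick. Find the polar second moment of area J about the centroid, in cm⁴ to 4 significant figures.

J ≈ 6386 cm⁴

Decompose the section into non-overlapping parts with the origin at the bottom-left of its bounding rectangle.
Web: 1 × 31, A = 31 cm², y = 15.5 cm, Ī = 2482.58 cm⁴.
Top flange (beyond web): 8 × 1, A = 8 cm², y = 30.5 cm, Ī = 0.666667 cm⁴.
Bottom flange (beyond web): 8 × 1, A = 8 cm², y = 0.5 cm, Ī = 0.666667 cm⁴.
By symmetry the centroid is at mid-height, ȳ = 15.5 cm.
Transfer each piece to the centroidal x-axis using Ī + A·d² with d = y − 15.5:
  web: d = 0 cm → contributes +2482.58 cm⁴
  top flange (beyond web): d = 15 cm → contributes +1800.67 cm⁴
  bottom flange (beyond web): d = -15 cm → contributes +1800.67 cm⁴
Total I = 6083.92 cm⁴.
For the y-axis: x̄ = 2.03191 cm.
Repeating about the centroidal y-axis gives I_y = 301.619 cm⁴.
Polar second moment: J = I_x + I_y = 6385.54 cm⁴.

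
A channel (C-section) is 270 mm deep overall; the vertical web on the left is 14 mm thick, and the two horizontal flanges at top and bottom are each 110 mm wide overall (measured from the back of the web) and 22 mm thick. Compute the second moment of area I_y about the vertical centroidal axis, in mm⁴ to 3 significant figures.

Treat the section as a set of non-overlapping primitives; coordinates are from the bounding-box lower-left.
Web: 14 × 270, A = 3 780 mm², x = 7 mm, Ī = 61 740 mm⁴.
Top flange (beyond web): 96 × 22, A = 2 112 mm², x = 62 mm, Ī = 1 622 016 mm⁴.
Bottom flange (beyond web): 96 × 22, A = 2 112 mm², x = 62 mm, Ī = 1 622 016 mm⁴.
Centroid: x̄ = ΣA·x / ΣA = 36.025 mm.
Transfer each piece to the vertical centroidal axis using Ī + A·d² with d = x − 36.025:
  web: d = -29.025 mm → contributes +3 246 310 mm⁴
  top flange (beyond web): d = 25.975 mm → contributes +3 046 930 mm⁴
  bottom flange (beyond web): d = 25.975 mm → contributes +3 046 930 mm⁴
Total I = 9 340 171 mm⁴.

I_y ≈ 9.34 × 10⁶ mm⁴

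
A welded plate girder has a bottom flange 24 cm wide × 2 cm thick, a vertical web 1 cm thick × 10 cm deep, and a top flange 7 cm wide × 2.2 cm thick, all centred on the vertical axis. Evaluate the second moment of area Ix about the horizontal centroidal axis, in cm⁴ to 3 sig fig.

Treat the section as a set of non-overlapping primitives; coordinates are from the bounding-box lower-left.
Bottom plate: 24 × 2, A = 48 cm², y = 1 cm, Ī = 16 cm⁴.
Web plate: 1 × 10, A = 10 cm², y = 7 cm, Ī = 83.333 cm⁴.
Top plate: 7 × 2.2, A = 15.4 cm², y = 13.1 cm, Ī = 6.2113 cm⁴.
Centroid: ȳ = ΣA·y / ΣA = 4.3561 cm.
Transfer each piece to the horizontal centroidal axis using Ī + A·d² with d = y − 4.3561:
  bottom plate: d = -3.3561 cm → contributes +556.65 cm⁴
  web plate: d = 2.6439 cm → contributes +153.23 cm⁴
  top plate: d = 8.7439 cm → contributes +1183.6 cm⁴
Total I = 1893.5 cm⁴.

Ix ≈ 1890 cm⁴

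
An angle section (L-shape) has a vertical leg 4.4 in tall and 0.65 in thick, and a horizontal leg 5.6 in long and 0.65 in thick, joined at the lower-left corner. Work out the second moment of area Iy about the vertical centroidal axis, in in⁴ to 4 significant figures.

Treat the section as a set of non-overlapping primitives; coordinates are from the bounding-box lower-left.
Vertical leg: 0.65 × 4.4, A = 2.86 in², x = 0.325 in, Ī = 0.100696 in⁴.
Horizontal leg (remainder): 4.95 × 0.65, A = 3.2175 in², x = 3.125 in, Ī = 6.56973 in⁴.
Centroid: x̄ = ΣA·x / ΣA = 1.80735 in.
Transfer each piece to the vertical centroidal axis using Ī + A·d² with d = x − 1.80735:
  vertical leg: d = -1.48235 in → contributes +6.38517 in⁴
  horizontal leg (remainder): d = 1.31765 in → contributes +12.1559 in⁴
Total I = 18.5411 in⁴.

Iy ≈ 18.54 in⁴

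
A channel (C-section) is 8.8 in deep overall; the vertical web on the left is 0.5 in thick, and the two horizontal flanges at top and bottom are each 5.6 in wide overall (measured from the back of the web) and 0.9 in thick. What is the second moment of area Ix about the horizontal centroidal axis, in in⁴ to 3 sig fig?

Ix ≈ 172 in⁴

Break the section into simple shapes (no overlaps), measuring from the bottom-left corner of the bounding box.
Web: 0.5 × 8.8, A = 4.4 in², y = 4.4 in, Ī = 28.395 in⁴.
Top flange (beyond web): 5.1 × 0.9, A = 4.59 in², y = 8.35 in, Ī = 0.30983 in⁴.
Bottom flange (beyond web): 5.1 × 0.9, A = 4.59 in², y = 0.45 in, Ī = 0.30983 in⁴.
By symmetry the centroid is at mid-height, ȳ = 4.4 in.
Transfer each piece to the horizontal centroidal axis using Ī + A·d² with d = y − 4.4:
  web: d = 0 in → contributes +28.395 in⁴
  top flange (beyond web): d = 3.95 in → contributes +71.925 in⁴
  bottom flange (beyond web): d = -3.95 in → contributes +71.925 in⁴
Total I = 172.25 in⁴.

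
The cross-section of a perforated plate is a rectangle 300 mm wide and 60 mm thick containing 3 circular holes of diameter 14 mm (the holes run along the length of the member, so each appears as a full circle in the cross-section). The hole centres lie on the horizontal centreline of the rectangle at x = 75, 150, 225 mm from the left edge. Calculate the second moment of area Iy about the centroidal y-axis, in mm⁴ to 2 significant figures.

Split into non-overlapping primitives; take the origin at the lower-left of the bounding box.
Plate: 300 × 60, A = 18 000 mm², x = 150 mm, Ī = 135 000 000 mm⁴.
Hole 1 (subtracted): ⌀14, A = 153.9 mm², x = 75 mm, Ī = 1 886 mm⁴.
Hole 2 (subtracted): ⌀14, A = 153.9 mm², x = 150 mm, Ī = 1 886 mm⁴.
Hole 3 (subtracted): ⌀14, A = 153.9 mm², x = 225 mm, Ī = 1 886 mm⁴.
By symmetry the centroid is at mid-width, x̄ = 150 mm.
Transfer each piece to the centroidal y-axis using Ī + A·d² with d = x − 150:
  plate: d = 0 mm → contributes +135 000 000 mm⁴
  hole 1: d = -75 mm → contributes −867 787 mm⁴
  hole 2: d = 0 mm → contributes −1 886 mm⁴
  hole 3: d = 75 mm → contributes −867 787 mm⁴
Total I = 133 262 540 mm⁴.

Iy ≈ 1.3 × 10⁸ mm⁴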